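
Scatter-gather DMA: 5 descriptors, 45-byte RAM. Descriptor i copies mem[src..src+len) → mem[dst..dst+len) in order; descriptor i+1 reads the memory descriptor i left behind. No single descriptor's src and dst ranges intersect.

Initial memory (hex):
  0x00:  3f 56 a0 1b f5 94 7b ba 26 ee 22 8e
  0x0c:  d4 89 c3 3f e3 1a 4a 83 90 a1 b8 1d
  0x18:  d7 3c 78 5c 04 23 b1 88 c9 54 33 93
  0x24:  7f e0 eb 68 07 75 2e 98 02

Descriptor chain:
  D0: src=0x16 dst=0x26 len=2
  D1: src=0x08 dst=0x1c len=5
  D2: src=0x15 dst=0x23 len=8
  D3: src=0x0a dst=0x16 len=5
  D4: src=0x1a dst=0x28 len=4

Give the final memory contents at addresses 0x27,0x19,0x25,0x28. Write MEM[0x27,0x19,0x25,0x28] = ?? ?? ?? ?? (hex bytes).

MEM[0x27,0x19,0x25,0x28] = 3c 89 1d c3

D0: mem[0x26..0x27] <- [b8 1d]
D1: mem[0x1c..0x20] <- [26 ee 22 8e d4]
D2: mem[0x23..0x2a] <- [a1 b8 1d d7 3c 78 5c 26]
D3: mem[0x16..0x1a] <- [22 8e d4 89 c3]
D4: mem[0x28..0x2b] <- [c3 5c 26 ee]
query mem[0x27]=0x3c, mem[0x19]=0x89, mem[0x25]=0x1d, mem[0x28]=0xc3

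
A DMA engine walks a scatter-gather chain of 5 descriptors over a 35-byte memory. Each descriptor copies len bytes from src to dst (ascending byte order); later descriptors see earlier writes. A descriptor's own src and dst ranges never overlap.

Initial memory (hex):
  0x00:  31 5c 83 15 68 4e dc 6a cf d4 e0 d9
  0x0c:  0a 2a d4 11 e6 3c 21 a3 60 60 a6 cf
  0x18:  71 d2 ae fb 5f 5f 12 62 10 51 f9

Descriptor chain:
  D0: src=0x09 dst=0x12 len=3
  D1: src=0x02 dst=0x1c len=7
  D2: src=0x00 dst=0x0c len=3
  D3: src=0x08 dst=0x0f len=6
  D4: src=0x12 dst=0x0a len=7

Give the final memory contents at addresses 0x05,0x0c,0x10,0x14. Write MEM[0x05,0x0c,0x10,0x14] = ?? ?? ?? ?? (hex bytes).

MEM[0x05,0x0c,0x10,0x14] = 4e 5c 71 5c

  after D0: wrote 3B at 0x12 = d4e0d9
  after D1: wrote 7B at 0x1c = 8315684edc6acf
  after D2: wrote 3B at 0x0c = 315c83
  after D3: wrote 6B at 0x0f = cfd4e0d9315c
  after D4: wrote 7B at 0x0a = d9315c60a6cf71
query mem[0x05]=0x4e, mem[0x0c]=0x5c, mem[0x10]=0x71, mem[0x14]=0x5c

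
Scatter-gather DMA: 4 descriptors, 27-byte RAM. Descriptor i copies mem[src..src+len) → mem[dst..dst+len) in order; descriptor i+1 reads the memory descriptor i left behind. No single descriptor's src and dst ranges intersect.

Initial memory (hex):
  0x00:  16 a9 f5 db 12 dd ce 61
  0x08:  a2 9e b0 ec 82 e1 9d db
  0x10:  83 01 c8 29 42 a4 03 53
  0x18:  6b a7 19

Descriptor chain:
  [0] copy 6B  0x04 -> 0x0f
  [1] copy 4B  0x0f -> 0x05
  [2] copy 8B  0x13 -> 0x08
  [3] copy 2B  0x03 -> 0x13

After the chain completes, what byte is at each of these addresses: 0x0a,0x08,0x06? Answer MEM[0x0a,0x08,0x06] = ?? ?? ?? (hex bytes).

MEM[0x0a,0x08,0x06] = a4 a2 dd

#0 dst[0x0f+6] := {0x12,0xdd,0xce,0x61,0xa2,0x9e}
#1 dst[0x05+4] := {0x12,0xdd,0xce,0x61}
#2 dst[0x08+8] := {0xa2,0x9e,0xa4,0x03,0x53,0x6b,0xa7,0x19}
#3 dst[0x13+2] := {0xdb,0x12}
query mem[0x0a]=0xa4, mem[0x08]=0xa2, mem[0x06]=0xdd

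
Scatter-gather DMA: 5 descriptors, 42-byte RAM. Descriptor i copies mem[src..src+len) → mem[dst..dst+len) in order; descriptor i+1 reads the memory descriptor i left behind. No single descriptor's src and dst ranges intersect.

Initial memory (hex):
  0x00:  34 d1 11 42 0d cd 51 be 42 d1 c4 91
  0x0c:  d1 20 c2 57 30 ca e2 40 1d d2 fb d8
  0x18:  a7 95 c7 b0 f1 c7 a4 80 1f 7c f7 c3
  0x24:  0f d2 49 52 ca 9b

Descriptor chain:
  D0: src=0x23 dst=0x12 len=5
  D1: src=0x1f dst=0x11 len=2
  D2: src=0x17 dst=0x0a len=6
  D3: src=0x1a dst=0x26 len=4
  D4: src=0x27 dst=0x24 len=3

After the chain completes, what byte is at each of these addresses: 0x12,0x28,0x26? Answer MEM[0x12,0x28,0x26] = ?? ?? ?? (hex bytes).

  after D0: wrote 5B at 0x12 = c30fd24952
  after D1: wrote 2B at 0x11 = 801f
  after D2: wrote 6B at 0x0a = d8a795c7b0f1
  after D3: wrote 4B at 0x26 = c7b0f1c7
  after D4: wrote 3B at 0x24 = b0f1c7
query mem[0x12]=0x1f, mem[0x28]=0xf1, mem[0x26]=0xc7

MEM[0x12,0x28,0x26] = 1f f1 c7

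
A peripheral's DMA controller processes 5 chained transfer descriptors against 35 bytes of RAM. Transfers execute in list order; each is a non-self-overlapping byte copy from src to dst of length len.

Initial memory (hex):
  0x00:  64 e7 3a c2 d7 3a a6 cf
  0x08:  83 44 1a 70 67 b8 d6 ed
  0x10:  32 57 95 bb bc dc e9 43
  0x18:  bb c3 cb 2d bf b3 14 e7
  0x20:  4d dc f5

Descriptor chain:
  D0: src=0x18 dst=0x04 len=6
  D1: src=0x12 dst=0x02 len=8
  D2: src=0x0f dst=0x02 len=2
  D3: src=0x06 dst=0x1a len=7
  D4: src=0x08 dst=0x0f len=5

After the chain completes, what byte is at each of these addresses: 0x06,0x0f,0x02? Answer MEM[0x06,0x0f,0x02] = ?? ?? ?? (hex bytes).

[0] 0x18->0x04 len=6 : bb c3 cb 2d bf b3
[1] 0x12->0x02 len=8 : 95 bb bc dc e9 43 bb c3
[2] 0x0f->0x02 len=2 : ed 32
[3] 0x06->0x1a len=7 : e9 43 bb c3 1a 70 67
[4] 0x08->0x0f len=5 : bb c3 1a 70 67
query mem[0x06]=0xe9, mem[0x0f]=0xbb, mem[0x02]=0xed

MEM[0x06,0x0f,0x02] = e9 bb ed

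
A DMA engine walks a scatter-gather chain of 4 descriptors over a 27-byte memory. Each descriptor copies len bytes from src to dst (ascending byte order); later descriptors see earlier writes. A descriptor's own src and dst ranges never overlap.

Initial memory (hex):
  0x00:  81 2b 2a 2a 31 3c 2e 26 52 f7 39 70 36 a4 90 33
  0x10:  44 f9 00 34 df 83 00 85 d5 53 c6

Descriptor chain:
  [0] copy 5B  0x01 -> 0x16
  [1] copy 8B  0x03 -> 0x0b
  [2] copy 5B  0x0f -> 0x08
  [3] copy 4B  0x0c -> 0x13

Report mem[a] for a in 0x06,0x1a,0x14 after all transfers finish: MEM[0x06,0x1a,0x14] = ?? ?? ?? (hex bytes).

[0] 0x01->0x16 len=5 : 2b 2a 2a 31 3c
[1] 0x03->0x0b len=8 : 2a 31 3c 2e 26 52 f7 39
[2] 0x0f->0x08 len=5 : 26 52 f7 39 34
[3] 0x0c->0x13 len=4 : 34 3c 2e 26
query mem[0x06]=0x2e, mem[0x1a]=0x3c, mem[0x14]=0x3c

MEM[0x06,0x1a,0x14] = 2e 3c 3c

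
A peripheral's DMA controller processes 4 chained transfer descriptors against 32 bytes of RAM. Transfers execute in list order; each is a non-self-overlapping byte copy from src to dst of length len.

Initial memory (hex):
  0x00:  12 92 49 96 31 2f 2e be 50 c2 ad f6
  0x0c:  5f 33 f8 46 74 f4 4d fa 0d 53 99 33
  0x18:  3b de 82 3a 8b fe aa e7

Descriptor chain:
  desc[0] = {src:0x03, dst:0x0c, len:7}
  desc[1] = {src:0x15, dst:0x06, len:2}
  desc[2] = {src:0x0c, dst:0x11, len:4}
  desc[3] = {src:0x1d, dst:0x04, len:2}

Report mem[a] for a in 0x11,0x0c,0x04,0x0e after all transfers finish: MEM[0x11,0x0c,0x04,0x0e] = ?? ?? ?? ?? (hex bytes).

  after D0: wrote 7B at 0x0c = 96312f2ebe50c2
  after D1: wrote 2B at 0x06 = 5399
  after D2: wrote 4B at 0x11 = 96312f2e
  after D3: wrote 2B at 0x04 = feaa
query mem[0x11]=0x96, mem[0x0c]=0x96, mem[0x04]=0xfe, mem[0x0e]=0x2f

MEM[0x11,0x0c,0x04,0x0e] = 96 96 fe 2f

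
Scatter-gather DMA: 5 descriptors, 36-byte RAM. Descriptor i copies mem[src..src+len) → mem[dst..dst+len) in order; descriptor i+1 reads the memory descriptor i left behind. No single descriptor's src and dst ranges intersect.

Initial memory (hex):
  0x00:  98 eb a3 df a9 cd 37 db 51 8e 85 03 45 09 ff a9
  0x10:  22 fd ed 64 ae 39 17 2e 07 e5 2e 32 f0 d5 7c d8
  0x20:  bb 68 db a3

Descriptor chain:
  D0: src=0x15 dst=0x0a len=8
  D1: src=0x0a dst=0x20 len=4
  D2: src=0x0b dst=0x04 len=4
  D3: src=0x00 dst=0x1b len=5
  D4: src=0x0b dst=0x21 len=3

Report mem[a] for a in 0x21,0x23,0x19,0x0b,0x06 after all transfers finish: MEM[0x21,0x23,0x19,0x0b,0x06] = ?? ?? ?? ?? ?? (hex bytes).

MEM[0x21,0x23,0x19,0x0b,0x06] = 17 07 e5 17 07

  after D0: wrote 8B at 0x0a = 39172e07e52e32f0
  after D1: wrote 4B at 0x20 = 39172e07
  after D2: wrote 4B at 0x04 = 172e07e5
  after D3: wrote 5B at 0x1b = 98eba3df17
  after D4: wrote 3B at 0x21 = 172e07
query mem[0x21]=0x17, mem[0x23]=0x07, mem[0x19]=0xe5, mem[0x0b]=0x17, mem[0x06]=0x07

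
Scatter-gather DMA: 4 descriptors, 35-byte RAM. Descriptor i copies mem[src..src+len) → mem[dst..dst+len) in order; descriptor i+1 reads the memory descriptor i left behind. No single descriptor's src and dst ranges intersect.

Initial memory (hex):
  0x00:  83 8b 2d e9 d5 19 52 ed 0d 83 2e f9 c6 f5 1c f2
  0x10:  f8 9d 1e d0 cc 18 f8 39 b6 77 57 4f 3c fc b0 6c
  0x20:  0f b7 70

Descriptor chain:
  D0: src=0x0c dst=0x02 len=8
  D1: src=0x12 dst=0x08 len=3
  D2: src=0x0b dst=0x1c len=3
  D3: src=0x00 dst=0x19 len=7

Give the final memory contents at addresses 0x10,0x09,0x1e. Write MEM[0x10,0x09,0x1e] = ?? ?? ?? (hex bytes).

[0] 0x0c->0x02 len=8 : c6 f5 1c f2 f8 9d 1e d0
[1] 0x12->0x08 len=3 : 1e d0 cc
[2] 0x0b->0x1c len=3 : f9 c6 f5
[3] 0x00->0x19 len=7 : 83 8b c6 f5 1c f2 f8
query mem[0x10]=0xf8, mem[0x09]=0xd0, mem[0x1e]=0xf2

MEM[0x10,0x09,0x1e] = f8 d0 f2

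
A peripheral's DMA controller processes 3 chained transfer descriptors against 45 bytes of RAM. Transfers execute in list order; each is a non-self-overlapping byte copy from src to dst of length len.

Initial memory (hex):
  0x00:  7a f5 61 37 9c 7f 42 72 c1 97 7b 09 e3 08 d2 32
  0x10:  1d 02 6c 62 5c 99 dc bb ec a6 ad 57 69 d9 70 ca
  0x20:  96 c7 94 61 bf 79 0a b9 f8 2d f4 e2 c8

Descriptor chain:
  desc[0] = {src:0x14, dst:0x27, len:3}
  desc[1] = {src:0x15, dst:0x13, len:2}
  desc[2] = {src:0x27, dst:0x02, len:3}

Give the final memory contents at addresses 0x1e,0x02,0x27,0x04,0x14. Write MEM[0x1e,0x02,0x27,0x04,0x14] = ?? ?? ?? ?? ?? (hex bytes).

  after D0: wrote 3B at 0x27 = 5c99dc
  after D1: wrote 2B at 0x13 = 99dc
  after D2: wrote 3B at 0x02 = 5c99dc
query mem[0x1e]=0x70, mem[0x02]=0x5c, mem[0x27]=0x5c, mem[0x04]=0xdc, mem[0x14]=0xdc

MEM[0x1e,0x02,0x27,0x04,0x14] = 70 5c 5c dc dc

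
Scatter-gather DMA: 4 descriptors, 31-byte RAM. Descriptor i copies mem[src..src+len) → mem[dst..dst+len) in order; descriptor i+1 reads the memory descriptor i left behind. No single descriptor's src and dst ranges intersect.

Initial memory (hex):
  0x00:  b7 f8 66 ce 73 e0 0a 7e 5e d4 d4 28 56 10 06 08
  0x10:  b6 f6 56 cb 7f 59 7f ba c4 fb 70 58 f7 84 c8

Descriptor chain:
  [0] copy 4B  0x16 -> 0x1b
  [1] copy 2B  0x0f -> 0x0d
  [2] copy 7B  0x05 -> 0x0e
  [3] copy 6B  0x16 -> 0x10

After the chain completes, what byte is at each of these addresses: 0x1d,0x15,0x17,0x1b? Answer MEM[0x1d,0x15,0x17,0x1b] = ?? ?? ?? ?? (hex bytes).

MEM[0x1d,0x15,0x17,0x1b] = c4 7f ba 7f

  after D0: wrote 4B at 0x1b = 7fbac4fb
  after D1: wrote 2B at 0x0d = 08b6
  after D2: wrote 7B at 0x0e = e00a7e5ed4d428
  after D3: wrote 6B at 0x10 = 7fbac4fb707f
query mem[0x1d]=0xc4, mem[0x15]=0x7f, mem[0x17]=0xba, mem[0x1b]=0x7f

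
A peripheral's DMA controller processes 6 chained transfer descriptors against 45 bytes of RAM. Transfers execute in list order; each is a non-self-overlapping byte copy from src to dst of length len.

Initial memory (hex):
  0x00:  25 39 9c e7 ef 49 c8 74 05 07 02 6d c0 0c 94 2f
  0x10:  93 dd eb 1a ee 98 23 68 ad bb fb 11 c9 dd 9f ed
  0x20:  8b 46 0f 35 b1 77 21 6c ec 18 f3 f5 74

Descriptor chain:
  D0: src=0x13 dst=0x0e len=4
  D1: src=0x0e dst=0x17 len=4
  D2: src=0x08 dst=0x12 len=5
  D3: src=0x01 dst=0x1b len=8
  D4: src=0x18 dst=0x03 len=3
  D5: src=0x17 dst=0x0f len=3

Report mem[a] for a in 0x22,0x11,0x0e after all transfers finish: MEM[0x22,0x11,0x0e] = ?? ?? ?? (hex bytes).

#0 dst[0x0e+4] := {0x1a,0xee,0x98,0x23}
#1 dst[0x17+4] := {0x1a,0xee,0x98,0x23}
#2 dst[0x12+5] := {0x05,0x07,0x02,0x6d,0xc0}
#3 dst[0x1b+8] := {0x39,0x9c,0xe7,0xef,0x49,0xc8,0x74,0x05}
#4 dst[0x03+3] := {0xee,0x98,0x23}
#5 dst[0x0f+3] := {0x1a,0xee,0x98}
query mem[0x22]=0x05, mem[0x11]=0x98, mem[0x0e]=0x1a

MEM[0x22,0x11,0x0e] = 05 98 1a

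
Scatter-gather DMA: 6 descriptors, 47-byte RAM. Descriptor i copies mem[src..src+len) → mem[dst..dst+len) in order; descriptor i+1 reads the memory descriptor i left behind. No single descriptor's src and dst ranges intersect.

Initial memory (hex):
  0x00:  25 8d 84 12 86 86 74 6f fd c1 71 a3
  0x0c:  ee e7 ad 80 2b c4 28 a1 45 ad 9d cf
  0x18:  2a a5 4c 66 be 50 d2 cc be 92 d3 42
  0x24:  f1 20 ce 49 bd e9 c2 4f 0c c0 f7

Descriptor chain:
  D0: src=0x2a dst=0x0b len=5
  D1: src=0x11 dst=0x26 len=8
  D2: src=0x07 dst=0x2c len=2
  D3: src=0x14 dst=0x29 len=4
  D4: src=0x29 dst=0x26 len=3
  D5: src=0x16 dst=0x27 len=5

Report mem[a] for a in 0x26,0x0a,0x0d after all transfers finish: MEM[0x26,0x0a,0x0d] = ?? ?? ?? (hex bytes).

  after D0: wrote 5B at 0x0b = c24f0cc0f7
  after D1: wrote 8B at 0x26 = c428a145ad9dcf2a
  after D2: wrote 2B at 0x2c = 6ffd
  after D3: wrote 4B at 0x29 = 45ad9dcf
  after D4: wrote 3B at 0x26 = 45ad9d
  after D5: wrote 5B at 0x27 = 9dcf2aa54c
query mem[0x26]=0x45, mem[0x0a]=0x71, mem[0x0d]=0x0c

MEM[0x26,0x0a,0x0d] = 45 71 0c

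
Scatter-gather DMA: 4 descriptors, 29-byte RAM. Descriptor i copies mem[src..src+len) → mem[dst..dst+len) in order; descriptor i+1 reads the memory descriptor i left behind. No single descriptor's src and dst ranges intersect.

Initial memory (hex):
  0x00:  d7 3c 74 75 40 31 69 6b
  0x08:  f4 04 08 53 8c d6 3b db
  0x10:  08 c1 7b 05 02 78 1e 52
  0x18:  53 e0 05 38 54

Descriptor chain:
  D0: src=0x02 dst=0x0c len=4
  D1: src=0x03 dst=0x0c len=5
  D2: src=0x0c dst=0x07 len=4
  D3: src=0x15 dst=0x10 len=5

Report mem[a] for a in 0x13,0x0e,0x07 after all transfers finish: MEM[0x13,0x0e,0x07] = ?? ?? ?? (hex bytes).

#0 dst[0x0c+4] := {0x74,0x75,0x40,0x31}
#1 dst[0x0c+5] := {0x75,0x40,0x31,0x69,0x6b}
#2 dst[0x07+4] := {0x75,0x40,0x31,0x69}
#3 dst[0x10+5] := {0x78,0x1e,0x52,0x53,0xe0}
query mem[0x13]=0x53, mem[0x0e]=0x31, mem[0x07]=0x75

MEM[0x13,0x0e,0x07] = 53 31 75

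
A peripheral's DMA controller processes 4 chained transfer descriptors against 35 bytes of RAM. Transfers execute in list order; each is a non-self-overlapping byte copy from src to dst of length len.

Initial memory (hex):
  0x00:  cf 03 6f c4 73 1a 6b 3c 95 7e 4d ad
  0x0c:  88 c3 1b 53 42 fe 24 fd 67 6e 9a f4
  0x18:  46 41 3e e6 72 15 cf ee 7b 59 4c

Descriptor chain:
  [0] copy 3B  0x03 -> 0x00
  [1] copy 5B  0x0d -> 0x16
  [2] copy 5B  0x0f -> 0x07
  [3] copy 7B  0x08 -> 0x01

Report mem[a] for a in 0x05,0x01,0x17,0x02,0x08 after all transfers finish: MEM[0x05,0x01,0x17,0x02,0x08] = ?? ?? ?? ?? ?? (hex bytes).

MEM[0x05,0x01,0x17,0x02,0x08] = 88 42 1b fe 42

  after D0: wrote 3B at 0x00 = c4731a
  after D1: wrote 5B at 0x16 = c31b5342fe
  after D2: wrote 5B at 0x07 = 5342fe24fd
  after D3: wrote 7B at 0x01 = 42fe24fd88c31b
query mem[0x05]=0x88, mem[0x01]=0x42, mem[0x17]=0x1b, mem[0x02]=0xfe, mem[0x08]=0x42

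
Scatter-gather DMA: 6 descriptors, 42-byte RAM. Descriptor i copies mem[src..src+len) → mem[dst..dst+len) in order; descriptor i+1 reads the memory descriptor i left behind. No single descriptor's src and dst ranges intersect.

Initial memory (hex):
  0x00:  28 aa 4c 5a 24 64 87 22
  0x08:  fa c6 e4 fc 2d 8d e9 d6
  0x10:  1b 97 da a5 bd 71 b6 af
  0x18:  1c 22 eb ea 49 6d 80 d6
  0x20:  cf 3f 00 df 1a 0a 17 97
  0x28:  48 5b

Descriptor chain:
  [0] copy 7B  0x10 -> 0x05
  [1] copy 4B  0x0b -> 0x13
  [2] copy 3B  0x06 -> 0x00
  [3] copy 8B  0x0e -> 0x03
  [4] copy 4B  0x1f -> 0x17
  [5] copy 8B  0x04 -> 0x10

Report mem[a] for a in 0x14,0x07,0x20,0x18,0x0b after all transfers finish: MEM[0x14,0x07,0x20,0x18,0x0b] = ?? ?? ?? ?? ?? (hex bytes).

MEM[0x14,0x07,0x20,0x18,0x0b] = b6 da cf cf b6

[0] 0x10->0x05 len=7 : 1b 97 da a5 bd 71 b6
[1] 0x0b->0x13 len=4 : b6 2d 8d e9
[2] 0x06->0x00 len=3 : 97 da a5
[3] 0x0e->0x03 len=8 : e9 d6 1b 97 da b6 2d 8d
[4] 0x1f->0x17 len=4 : d6 cf 3f 00
[5] 0x04->0x10 len=8 : d6 1b 97 da b6 2d 8d b6
query mem[0x14]=0xb6, mem[0x07]=0xda, mem[0x20]=0xcf, mem[0x18]=0xcf, mem[0x0b]=0xb6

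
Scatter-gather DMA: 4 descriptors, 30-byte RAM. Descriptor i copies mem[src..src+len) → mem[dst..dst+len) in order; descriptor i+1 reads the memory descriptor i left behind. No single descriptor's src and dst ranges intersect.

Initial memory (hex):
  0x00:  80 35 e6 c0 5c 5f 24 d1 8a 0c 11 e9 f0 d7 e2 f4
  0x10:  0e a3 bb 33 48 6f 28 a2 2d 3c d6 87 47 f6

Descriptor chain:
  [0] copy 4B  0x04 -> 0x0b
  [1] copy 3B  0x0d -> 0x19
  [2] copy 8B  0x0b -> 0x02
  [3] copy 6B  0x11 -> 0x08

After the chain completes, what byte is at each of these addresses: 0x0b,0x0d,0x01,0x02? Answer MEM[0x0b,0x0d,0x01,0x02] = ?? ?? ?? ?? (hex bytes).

MEM[0x0b,0x0d,0x01,0x02] = 48 28 35 5c

#0 dst[0x0b+4] := {0x5c,0x5f,0x24,0xd1}
#1 dst[0x19+3] := {0x24,0xd1,0xf4}
#2 dst[0x02+8] := {0x5c,0x5f,0x24,0xd1,0xf4,0x0e,0xa3,0xbb}
#3 dst[0x08+6] := {0xa3,0xbb,0x33,0x48,0x6f,0x28}
query mem[0x0b]=0x48, mem[0x0d]=0x28, mem[0x01]=0x35, mem[0x02]=0x5c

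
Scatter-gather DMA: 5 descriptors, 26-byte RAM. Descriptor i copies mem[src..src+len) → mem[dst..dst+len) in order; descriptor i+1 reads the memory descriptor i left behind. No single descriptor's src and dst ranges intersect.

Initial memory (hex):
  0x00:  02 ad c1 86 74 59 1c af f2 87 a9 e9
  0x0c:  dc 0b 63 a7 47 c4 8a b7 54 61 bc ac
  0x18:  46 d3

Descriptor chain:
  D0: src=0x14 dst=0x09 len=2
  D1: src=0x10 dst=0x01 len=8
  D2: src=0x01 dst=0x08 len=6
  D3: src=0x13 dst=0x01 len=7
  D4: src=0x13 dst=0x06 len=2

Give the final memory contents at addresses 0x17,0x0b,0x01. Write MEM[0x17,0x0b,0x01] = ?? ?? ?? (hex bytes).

MEM[0x17,0x0b,0x01] = ac b7 b7

D0: mem[0x09..0x0a] <- [54 61]
D1: mem[0x01..0x08] <- [47 c4 8a b7 54 61 bc ac]
D2: mem[0x08..0x0d] <- [47 c4 8a b7 54 61]
D3: mem[0x01..0x07] <- [b7 54 61 bc ac 46 d3]
D4: mem[0x06..0x07] <- [b7 54]
query mem[0x17]=0xac, mem[0x0b]=0xb7, mem[0x01]=0xb7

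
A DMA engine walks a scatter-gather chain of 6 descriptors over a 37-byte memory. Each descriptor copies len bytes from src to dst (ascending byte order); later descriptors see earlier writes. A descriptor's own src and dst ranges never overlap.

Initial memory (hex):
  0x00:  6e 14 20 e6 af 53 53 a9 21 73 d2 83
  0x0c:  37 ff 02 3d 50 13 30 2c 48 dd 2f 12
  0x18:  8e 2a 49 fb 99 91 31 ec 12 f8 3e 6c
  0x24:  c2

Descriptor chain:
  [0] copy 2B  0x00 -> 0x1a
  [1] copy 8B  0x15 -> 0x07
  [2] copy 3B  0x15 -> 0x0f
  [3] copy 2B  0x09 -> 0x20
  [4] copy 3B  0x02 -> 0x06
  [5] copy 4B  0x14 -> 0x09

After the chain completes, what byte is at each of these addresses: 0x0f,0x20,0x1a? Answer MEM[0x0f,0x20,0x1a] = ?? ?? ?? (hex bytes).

  after D0: wrote 2B at 0x1a = 6e14
  after D1: wrote 8B at 0x07 = dd2f128e2a6e1499
  after D2: wrote 3B at 0x0f = dd2f12
  after D3: wrote 2B at 0x20 = 128e
  after D4: wrote 3B at 0x06 = 20e6af
  after D5: wrote 4B at 0x09 = 48dd2f12
query mem[0x0f]=0xdd, mem[0x20]=0x12, mem[0x1a]=0x6e

MEM[0x0f,0x20,0x1a] = dd 12 6e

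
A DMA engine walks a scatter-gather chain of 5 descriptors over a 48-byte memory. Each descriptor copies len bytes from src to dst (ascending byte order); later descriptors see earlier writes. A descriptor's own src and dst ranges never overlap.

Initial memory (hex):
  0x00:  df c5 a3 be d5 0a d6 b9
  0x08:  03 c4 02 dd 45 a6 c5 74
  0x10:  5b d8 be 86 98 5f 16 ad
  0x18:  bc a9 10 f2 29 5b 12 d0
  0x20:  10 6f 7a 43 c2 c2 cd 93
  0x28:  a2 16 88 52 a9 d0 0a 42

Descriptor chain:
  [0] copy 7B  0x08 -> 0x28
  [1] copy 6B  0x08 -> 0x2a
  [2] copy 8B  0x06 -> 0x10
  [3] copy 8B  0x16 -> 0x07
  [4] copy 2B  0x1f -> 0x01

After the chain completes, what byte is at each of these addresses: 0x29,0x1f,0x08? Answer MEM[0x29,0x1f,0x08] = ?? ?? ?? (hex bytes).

MEM[0x29,0x1f,0x08] = c4 d0 a6

#0 dst[0x28+7] := {0x03,0xc4,0x02,0xdd,0x45,0xa6,0xc5}
#1 dst[0x2a+6] := {0x03,0xc4,0x02,0xdd,0x45,0xa6}
#2 dst[0x10+8] := {0xd6,0xb9,0x03,0xc4,0x02,0xdd,0x45,0xa6}
#3 dst[0x07+8] := {0x45,0xa6,0xbc,0xa9,0x10,0xf2,0x29,0x5b}
#4 dst[0x01+2] := {0xd0,0x10}
query mem[0x29]=0xc4, mem[0x1f]=0xd0, mem[0x08]=0xa6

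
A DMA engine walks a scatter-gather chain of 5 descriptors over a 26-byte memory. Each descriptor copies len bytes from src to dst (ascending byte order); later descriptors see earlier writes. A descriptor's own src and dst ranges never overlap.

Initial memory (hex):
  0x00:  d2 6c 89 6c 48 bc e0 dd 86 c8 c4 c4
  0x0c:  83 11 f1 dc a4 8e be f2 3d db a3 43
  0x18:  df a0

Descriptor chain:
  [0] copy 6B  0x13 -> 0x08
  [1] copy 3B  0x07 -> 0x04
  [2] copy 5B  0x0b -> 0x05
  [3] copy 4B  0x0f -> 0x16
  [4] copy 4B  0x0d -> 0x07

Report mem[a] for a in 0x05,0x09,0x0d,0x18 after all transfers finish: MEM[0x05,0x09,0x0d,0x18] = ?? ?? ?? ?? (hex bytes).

MEM[0x05,0x09,0x0d,0x18] = a3 dc df 8e

  after D0: wrote 6B at 0x08 = f23ddba343df
  after D1: wrote 3B at 0x04 = ddf23d
  after D2: wrote 5B at 0x05 = a343dff1dc
  after D3: wrote 4B at 0x16 = dca48ebe
  after D4: wrote 4B at 0x07 = dff1dca4
query mem[0x05]=0xa3, mem[0x09]=0xdc, mem[0x0d]=0xdf, mem[0x18]=0x8e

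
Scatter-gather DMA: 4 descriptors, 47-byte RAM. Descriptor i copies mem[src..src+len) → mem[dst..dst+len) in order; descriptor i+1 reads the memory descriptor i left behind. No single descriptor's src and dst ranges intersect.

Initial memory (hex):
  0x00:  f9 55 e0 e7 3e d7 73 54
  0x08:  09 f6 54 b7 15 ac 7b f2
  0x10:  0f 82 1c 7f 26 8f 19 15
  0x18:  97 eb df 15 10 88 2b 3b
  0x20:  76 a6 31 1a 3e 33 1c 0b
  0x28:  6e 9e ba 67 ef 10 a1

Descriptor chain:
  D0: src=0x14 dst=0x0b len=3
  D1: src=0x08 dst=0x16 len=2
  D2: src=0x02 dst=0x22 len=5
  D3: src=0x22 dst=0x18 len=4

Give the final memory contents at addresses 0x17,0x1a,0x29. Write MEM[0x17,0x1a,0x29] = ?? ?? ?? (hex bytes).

[0] 0x14->0x0b len=3 : 26 8f 19
[1] 0x08->0x16 len=2 : 09 f6
[2] 0x02->0x22 len=5 : e0 e7 3e d7 73
[3] 0x22->0x18 len=4 : e0 e7 3e d7
query mem[0x17]=0xf6, mem[0x1a]=0x3e, mem[0x29]=0x9e

MEM[0x17,0x1a,0x29] = f6 3e 9e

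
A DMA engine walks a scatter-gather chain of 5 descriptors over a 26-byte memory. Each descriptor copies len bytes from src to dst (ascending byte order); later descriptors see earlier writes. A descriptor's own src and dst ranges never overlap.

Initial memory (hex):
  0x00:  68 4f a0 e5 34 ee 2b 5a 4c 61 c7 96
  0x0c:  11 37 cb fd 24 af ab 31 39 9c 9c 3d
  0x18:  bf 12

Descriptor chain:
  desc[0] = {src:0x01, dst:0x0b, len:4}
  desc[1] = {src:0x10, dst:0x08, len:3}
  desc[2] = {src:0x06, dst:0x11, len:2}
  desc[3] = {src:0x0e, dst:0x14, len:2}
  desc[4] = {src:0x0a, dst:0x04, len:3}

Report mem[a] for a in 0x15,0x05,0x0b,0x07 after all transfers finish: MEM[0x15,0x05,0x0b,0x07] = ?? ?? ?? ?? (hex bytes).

MEM[0x15,0x05,0x0b,0x07] = fd 4f 4f 5a

D0: mem[0x0b..0x0e] <- [4f a0 e5 34]
D1: mem[0x08..0x0a] <- [24 af ab]
D2: mem[0x11..0x12] <- [2b 5a]
D3: mem[0x14..0x15] <- [34 fd]
D4: mem[0x04..0x06] <- [ab 4f a0]
query mem[0x15]=0xfd, mem[0x05]=0x4f, mem[0x0b]=0x4f, mem[0x07]=0x5a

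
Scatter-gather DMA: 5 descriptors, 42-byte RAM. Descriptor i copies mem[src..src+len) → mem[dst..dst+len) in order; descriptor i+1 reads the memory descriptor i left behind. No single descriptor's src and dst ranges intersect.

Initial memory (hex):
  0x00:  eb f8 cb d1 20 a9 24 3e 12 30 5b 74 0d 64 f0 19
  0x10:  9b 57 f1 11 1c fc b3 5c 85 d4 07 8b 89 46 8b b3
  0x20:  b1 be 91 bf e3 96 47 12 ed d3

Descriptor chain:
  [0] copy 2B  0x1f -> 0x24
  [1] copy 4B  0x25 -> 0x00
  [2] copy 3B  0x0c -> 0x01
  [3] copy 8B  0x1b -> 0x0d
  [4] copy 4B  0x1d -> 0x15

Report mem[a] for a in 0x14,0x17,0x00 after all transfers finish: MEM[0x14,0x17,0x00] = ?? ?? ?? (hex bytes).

D0: mem[0x24..0x25] <- [b3 b1]
D1: mem[0x00..0x03] <- [b1 47 12 ed]
D2: mem[0x01..0x03] <- [0d 64 f0]
D3: mem[0x0d..0x14] <- [8b 89 46 8b b3 b1 be 91]
D4: mem[0x15..0x18] <- [46 8b b3 b1]
query mem[0x14]=0x91, mem[0x17]=0xb3, mem[0x00]=0xb1

MEM[0x14,0x17,0x00] = 91 b3 b1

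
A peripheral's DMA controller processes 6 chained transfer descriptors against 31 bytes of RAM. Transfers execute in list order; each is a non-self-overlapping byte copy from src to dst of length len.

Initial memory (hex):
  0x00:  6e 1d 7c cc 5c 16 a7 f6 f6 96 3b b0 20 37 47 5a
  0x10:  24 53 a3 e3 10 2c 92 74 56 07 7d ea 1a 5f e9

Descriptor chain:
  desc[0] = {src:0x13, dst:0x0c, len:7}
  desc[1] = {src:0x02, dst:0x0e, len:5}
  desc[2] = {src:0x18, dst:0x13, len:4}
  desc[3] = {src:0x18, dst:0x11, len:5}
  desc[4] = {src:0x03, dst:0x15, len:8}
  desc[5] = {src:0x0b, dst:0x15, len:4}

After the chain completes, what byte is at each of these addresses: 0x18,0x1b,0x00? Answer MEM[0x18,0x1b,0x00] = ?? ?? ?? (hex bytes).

  after D0: wrote 7B at 0x0c = e3102c92745607
  after D1: wrote 5B at 0x0e = 7ccc5c16a7
  after D2: wrote 4B at 0x13 = 56077dea
  after D3: wrote 5B at 0x11 = 56077dea1a
  after D4: wrote 8B at 0x15 = cc5c16a7f6f6963b
  after D5: wrote 4B at 0x15 = b0e3107c
query mem[0x18]=0x7c, mem[0x1b]=0x96, mem[0x00]=0x6e

MEM[0x18,0x1b,0x00] = 7c 96 6e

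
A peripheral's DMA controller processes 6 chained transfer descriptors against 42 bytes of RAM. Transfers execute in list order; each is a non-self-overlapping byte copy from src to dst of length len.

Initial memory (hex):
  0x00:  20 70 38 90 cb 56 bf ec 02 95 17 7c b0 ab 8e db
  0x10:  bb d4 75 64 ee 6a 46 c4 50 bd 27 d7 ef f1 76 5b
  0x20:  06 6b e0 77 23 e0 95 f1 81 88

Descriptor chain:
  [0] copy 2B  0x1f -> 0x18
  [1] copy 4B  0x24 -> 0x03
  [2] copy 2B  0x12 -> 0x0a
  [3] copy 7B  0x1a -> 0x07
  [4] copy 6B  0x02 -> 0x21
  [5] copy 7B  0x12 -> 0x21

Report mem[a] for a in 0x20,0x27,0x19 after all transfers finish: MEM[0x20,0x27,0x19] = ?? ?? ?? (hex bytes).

#0 dst[0x18+2] := {0x5b,0x06}
#1 dst[0x03+4] := {0x23,0xe0,0x95,0xf1}
#2 dst[0x0a+2] := {0x75,0x64}
#3 dst[0x07+7] := {0x27,0xd7,0xef,0xf1,0x76,0x5b,0x06}
#4 dst[0x21+6] := {0x38,0x23,0xe0,0x95,0xf1,0x27}
#5 dst[0x21+7] := {0x75,0x64,0xee,0x6a,0x46,0xc4,0x5b}
query mem[0x20]=0x06, mem[0x27]=0x5b, mem[0x19]=0x06

MEM[0x20,0x27,0x19] = 06 5b 06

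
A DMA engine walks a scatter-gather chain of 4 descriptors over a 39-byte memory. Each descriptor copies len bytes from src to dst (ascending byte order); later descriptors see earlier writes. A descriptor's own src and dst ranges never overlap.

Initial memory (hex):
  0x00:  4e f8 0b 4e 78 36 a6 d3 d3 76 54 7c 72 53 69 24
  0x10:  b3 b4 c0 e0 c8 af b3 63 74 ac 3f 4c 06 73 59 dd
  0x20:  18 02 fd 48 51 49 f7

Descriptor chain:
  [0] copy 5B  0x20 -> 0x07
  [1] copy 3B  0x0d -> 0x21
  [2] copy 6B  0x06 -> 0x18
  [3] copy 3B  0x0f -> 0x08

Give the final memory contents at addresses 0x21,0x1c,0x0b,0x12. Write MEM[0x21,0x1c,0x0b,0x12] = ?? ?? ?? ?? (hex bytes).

MEM[0x21,0x1c,0x0b,0x12] = 53 48 51 c0

D0: mem[0x07..0x0b] <- [18 02 fd 48 51]
D1: mem[0x21..0x23] <- [53 69 24]
D2: mem[0x18..0x1d] <- [a6 18 02 fd 48 51]
D3: mem[0x08..0x0a] <- [24 b3 b4]
query mem[0x21]=0x53, mem[0x1c]=0x48, mem[0x0b]=0x51, mem[0x12]=0xc0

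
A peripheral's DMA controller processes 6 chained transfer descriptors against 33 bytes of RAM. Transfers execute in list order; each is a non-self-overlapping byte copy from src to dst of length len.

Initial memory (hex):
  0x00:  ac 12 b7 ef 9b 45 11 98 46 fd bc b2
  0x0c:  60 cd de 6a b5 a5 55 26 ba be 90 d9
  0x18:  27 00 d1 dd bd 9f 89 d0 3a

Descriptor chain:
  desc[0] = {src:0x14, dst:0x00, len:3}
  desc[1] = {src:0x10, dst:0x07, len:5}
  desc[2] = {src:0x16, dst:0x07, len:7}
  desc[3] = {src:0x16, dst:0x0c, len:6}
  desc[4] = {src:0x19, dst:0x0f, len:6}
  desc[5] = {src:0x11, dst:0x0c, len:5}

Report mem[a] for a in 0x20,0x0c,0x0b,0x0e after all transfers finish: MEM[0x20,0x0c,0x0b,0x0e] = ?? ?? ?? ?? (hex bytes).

MEM[0x20,0x0c,0x0b,0x0e] = 3a dd d1 9f

[0] 0x14->0x00 len=3 : ba be 90
[1] 0x10->0x07 len=5 : b5 a5 55 26 ba
[2] 0x16->0x07 len=7 : 90 d9 27 00 d1 dd bd
[3] 0x16->0x0c len=6 : 90 d9 27 00 d1 dd
[4] 0x19->0x0f len=6 : 00 d1 dd bd 9f 89
[5] 0x11->0x0c len=5 : dd bd 9f 89 be
query mem[0x20]=0x3a, mem[0x0c]=0xdd, mem[0x0b]=0xd1, mem[0x0e]=0x9f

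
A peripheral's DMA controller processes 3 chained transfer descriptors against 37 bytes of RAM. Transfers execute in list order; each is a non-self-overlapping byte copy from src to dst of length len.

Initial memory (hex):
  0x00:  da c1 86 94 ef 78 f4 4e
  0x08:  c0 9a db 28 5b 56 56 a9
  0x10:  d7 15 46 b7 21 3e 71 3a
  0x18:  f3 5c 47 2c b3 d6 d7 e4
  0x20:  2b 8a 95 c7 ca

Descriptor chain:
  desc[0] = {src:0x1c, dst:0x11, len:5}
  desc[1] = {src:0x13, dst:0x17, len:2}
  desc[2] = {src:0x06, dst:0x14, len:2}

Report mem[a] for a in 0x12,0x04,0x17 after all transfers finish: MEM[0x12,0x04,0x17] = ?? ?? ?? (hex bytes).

MEM[0x12,0x04,0x17] = d6 ef d7

  after D0: wrote 5B at 0x11 = b3d6d7e42b
  after D1: wrote 2B at 0x17 = d7e4
  after D2: wrote 2B at 0x14 = f44e
query mem[0x12]=0xd6, mem[0x04]=0xef, mem[0x17]=0xd7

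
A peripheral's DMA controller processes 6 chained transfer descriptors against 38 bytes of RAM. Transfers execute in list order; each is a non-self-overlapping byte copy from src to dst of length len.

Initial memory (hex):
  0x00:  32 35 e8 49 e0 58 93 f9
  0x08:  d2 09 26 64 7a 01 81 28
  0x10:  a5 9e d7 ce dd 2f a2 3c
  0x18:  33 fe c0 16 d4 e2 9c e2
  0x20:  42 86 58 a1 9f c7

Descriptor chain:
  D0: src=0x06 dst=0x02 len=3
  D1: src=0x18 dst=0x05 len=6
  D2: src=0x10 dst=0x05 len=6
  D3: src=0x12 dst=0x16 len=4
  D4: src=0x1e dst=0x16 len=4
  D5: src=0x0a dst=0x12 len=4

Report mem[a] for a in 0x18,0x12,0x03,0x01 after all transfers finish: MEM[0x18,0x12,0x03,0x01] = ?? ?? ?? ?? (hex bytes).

MEM[0x18,0x12,0x03,0x01] = 42 2f f9 35

[0] 0x06->0x02 len=3 : 93 f9 d2
[1] 0x18->0x05 len=6 : 33 fe c0 16 d4 e2
[2] 0x10->0x05 len=6 : a5 9e d7 ce dd 2f
[3] 0x12->0x16 len=4 : d7 ce dd 2f
[4] 0x1e->0x16 len=4 : 9c e2 42 86
[5] 0x0a->0x12 len=4 : 2f 64 7a 01
query mem[0x18]=0x42, mem[0x12]=0x2f, mem[0x03]=0xf9, mem[0x01]=0x35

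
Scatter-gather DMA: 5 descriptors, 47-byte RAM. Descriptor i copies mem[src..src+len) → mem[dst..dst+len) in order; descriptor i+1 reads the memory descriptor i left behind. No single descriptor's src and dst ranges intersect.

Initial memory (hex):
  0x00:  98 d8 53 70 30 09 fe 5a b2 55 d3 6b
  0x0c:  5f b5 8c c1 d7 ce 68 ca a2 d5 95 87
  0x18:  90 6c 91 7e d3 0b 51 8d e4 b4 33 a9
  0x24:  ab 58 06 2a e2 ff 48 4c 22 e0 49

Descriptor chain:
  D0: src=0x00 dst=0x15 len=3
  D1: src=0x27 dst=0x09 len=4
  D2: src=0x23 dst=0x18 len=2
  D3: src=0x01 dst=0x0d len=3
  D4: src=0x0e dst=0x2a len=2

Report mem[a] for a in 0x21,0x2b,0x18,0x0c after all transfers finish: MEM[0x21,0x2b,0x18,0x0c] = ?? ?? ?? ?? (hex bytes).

MEM[0x21,0x2b,0x18,0x0c] = b4 70 a9 48

[0] 0x00->0x15 len=3 : 98 d8 53
[1] 0x27->0x09 len=4 : 2a e2 ff 48
[2] 0x23->0x18 len=2 : a9 ab
[3] 0x01->0x0d len=3 : d8 53 70
[4] 0x0e->0x2a len=2 : 53 70
query mem[0x21]=0xb4, mem[0x2b]=0x70, mem[0x18]=0xa9, mem[0x0c]=0x48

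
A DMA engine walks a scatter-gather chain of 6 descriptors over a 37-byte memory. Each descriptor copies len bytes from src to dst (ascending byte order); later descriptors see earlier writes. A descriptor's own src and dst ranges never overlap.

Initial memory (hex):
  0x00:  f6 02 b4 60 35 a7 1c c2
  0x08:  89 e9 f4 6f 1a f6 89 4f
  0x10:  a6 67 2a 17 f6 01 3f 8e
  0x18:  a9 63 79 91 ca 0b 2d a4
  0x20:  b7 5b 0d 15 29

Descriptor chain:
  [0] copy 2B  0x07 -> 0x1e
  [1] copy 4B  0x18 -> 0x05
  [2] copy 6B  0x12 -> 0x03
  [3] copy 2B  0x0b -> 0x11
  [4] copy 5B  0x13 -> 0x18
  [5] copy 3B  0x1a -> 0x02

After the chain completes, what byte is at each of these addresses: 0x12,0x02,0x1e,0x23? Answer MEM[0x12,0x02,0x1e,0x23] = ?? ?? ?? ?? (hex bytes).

#0 dst[0x1e+2] := {0xc2,0x89}
#1 dst[0x05+4] := {0xa9,0x63,0x79,0x91}
#2 dst[0x03+6] := {0x2a,0x17,0xf6,0x01,0x3f,0x8e}
#3 dst[0x11+2] := {0x6f,0x1a}
#4 dst[0x18+5] := {0x17,0xf6,0x01,0x3f,0x8e}
#5 dst[0x02+3] := {0x01,0x3f,0x8e}
query mem[0x12]=0x1a, mem[0x02]=0x01, mem[0x1e]=0xc2, mem[0x23]=0x15

MEM[0x12,0x02,0x1e,0x23] = 1a 01 c2 15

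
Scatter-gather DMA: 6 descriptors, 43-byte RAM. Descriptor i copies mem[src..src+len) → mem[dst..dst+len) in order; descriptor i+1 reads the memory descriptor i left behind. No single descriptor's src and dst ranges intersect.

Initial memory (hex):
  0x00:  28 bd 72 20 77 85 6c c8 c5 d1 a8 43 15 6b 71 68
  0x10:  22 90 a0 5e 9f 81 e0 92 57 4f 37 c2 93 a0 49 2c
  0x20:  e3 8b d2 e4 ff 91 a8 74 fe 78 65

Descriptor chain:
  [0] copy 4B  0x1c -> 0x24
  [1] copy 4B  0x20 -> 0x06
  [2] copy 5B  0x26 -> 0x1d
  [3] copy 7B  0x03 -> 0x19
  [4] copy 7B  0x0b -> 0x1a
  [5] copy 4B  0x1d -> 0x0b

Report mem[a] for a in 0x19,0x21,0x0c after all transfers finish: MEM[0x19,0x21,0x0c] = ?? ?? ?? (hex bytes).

MEM[0x19,0x21,0x0c] = 20 65 68

#0 dst[0x24+4] := {0x93,0xa0,0x49,0x2c}
#1 dst[0x06+4] := {0xe3,0x8b,0xd2,0xe4}
#2 dst[0x1d+5] := {0x49,0x2c,0xfe,0x78,0x65}
#3 dst[0x19+7] := {0x20,0x77,0x85,0xe3,0x8b,0xd2,0xe4}
#4 dst[0x1a+7] := {0x43,0x15,0x6b,0x71,0x68,0x22,0x90}
#5 dst[0x0b+4] := {0x71,0x68,0x22,0x90}
query mem[0x19]=0x20, mem[0x21]=0x65, mem[0x0c]=0x68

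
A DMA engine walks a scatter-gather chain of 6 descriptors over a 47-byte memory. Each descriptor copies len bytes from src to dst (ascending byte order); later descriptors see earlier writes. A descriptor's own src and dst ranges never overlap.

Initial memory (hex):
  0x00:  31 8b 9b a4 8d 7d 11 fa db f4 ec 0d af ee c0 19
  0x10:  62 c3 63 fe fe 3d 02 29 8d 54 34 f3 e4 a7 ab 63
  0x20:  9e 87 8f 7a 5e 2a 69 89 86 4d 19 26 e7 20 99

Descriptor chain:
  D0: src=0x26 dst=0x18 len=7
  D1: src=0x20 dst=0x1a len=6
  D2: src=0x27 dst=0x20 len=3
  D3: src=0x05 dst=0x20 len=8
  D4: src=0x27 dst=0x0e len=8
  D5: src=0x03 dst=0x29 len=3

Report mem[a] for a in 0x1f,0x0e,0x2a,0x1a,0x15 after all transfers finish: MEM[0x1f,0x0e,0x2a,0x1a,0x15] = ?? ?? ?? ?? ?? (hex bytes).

MEM[0x1f,0x0e,0x2a,0x1a,0x15] = 2a af 8d 9e 99

[0] 0x26->0x18 len=7 : 69 89 86 4d 19 26 e7
[1] 0x20->0x1a len=6 : 9e 87 8f 7a 5e 2a
[2] 0x27->0x20 len=3 : 89 86 4d
[3] 0x05->0x20 len=8 : 7d 11 fa db f4 ec 0d af
[4] 0x27->0x0e len=8 : af 86 4d 19 26 e7 20 99
[5] 0x03->0x29 len=3 : a4 8d 7d
query mem[0x1f]=0x2a, mem[0x0e]=0xaf, mem[0x2a]=0x8d, mem[0x1a]=0x9e, mem[0x15]=0x99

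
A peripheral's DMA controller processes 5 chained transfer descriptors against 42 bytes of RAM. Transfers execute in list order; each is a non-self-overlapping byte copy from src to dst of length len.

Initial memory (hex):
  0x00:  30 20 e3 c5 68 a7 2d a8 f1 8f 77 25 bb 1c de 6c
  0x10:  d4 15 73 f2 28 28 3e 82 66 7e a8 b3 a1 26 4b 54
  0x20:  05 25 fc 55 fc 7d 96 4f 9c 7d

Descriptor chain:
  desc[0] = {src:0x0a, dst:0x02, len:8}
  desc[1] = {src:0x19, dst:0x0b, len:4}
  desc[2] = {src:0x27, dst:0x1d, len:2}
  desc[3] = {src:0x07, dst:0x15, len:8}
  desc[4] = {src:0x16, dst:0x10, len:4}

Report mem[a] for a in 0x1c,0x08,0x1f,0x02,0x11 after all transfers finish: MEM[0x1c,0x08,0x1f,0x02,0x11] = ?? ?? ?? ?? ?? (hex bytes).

MEM[0x1c,0x08,0x1f,0x02,0x11] = a1 d4 54 77 15

[0] 0x0a->0x02 len=8 : 77 25 bb 1c de 6c d4 15
[1] 0x19->0x0b len=4 : 7e a8 b3 a1
[2] 0x27->0x1d len=2 : 4f 9c
[3] 0x07->0x15 len=8 : 6c d4 15 77 7e a8 b3 a1
[4] 0x16->0x10 len=4 : d4 15 77 7e
query mem[0x1c]=0xa1, mem[0x08]=0xd4, mem[0x1f]=0x54, mem[0x02]=0x77, mem[0x11]=0x15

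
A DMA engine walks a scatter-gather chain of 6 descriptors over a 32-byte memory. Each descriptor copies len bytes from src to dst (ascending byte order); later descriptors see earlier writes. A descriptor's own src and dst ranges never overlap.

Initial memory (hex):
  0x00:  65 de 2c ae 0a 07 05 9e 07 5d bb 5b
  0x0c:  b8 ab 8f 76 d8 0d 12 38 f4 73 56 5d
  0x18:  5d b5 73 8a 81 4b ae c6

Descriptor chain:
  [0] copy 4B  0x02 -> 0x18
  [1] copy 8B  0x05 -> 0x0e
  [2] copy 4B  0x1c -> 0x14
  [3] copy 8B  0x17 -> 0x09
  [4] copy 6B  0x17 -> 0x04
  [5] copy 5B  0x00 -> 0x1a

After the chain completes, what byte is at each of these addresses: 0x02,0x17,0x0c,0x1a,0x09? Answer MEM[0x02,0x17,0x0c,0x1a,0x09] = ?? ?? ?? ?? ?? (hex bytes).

MEM[0x02,0x17,0x0c,0x1a,0x09] = 2c c6 0a 65 81

#0 dst[0x18+4] := {0x2c,0xae,0x0a,0x07}
#1 dst[0x0e+8] := {0x07,0x05,0x9e,0x07,0x5d,0xbb,0x5b,0xb8}
#2 dst[0x14+4] := {0x81,0x4b,0xae,0xc6}
#3 dst[0x09+8] := {0xc6,0x2c,0xae,0x0a,0x07,0x81,0x4b,0xae}
#4 dst[0x04+6] := {0xc6,0x2c,0xae,0x0a,0x07,0x81}
#5 dst[0x1a+5] := {0x65,0xde,0x2c,0xae,0xc6}
query mem[0x02]=0x2c, mem[0x17]=0xc6, mem[0x0c]=0x0a, mem[0x1a]=0x65, mem[0x09]=0x81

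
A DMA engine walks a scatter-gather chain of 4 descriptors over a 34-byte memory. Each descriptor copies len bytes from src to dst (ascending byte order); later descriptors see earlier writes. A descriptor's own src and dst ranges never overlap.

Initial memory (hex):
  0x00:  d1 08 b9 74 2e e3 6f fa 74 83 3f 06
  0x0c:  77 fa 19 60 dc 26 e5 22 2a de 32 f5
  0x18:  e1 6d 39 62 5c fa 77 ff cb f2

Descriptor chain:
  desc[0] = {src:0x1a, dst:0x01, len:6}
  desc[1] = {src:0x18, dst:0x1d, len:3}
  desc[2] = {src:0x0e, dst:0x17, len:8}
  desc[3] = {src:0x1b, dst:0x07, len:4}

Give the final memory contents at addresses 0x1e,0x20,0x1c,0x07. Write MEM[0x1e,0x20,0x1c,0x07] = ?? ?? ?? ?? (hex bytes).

D0: mem[0x01..0x06] <- [39 62 5c fa 77 ff]
D1: mem[0x1d..0x1f] <- [e1 6d 39]
D2: mem[0x17..0x1e] <- [19 60 dc 26 e5 22 2a de]
D3: mem[0x07..0x0a] <- [e5 22 2a de]
query mem[0x1e]=0xde, mem[0x20]=0xcb, mem[0x1c]=0x22, mem[0x07]=0xe5

MEM[0x1e,0x20,0x1c,0x07] = de cb 22 e5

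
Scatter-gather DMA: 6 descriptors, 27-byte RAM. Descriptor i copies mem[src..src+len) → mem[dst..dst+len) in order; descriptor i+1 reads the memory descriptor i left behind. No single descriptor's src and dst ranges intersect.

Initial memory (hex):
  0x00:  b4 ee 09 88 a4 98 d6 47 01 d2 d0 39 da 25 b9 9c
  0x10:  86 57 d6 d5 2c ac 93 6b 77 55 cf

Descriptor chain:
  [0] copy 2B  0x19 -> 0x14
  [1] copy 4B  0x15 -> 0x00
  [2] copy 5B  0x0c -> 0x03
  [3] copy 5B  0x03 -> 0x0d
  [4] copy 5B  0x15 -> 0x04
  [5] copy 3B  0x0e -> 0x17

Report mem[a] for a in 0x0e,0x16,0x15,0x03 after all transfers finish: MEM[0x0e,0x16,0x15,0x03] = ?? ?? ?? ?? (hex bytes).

#0 dst[0x14+2] := {0x55,0xcf}
#1 dst[0x00+4] := {0xcf,0x93,0x6b,0x77}
#2 dst[0x03+5] := {0xda,0x25,0xb9,0x9c,0x86}
#3 dst[0x0d+5] := {0xda,0x25,0xb9,0x9c,0x86}
#4 dst[0x04+5] := {0xcf,0x93,0x6b,0x77,0x55}
#5 dst[0x17+3] := {0x25,0xb9,0x9c}
query mem[0x0e]=0x25, mem[0x16]=0x93, mem[0x15]=0xcf, mem[0x03]=0xda

MEM[0x0e,0x16,0x15,0x03] = 25 93 cf da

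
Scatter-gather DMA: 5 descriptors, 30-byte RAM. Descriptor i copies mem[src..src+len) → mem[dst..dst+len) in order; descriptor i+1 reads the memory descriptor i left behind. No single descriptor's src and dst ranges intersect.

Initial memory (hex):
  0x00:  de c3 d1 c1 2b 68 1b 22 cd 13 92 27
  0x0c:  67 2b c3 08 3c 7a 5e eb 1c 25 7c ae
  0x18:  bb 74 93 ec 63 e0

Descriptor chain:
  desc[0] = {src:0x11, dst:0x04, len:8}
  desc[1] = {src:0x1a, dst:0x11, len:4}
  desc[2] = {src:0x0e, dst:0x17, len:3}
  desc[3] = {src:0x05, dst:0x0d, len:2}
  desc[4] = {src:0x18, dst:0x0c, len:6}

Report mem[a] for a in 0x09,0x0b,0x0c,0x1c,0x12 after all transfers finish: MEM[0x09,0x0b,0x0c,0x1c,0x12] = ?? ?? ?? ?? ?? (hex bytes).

MEM[0x09,0x0b,0x0c,0x1c,0x12] = 7c bb 08 63 ec

D0: mem[0x04..0x0b] <- [7a 5e eb 1c 25 7c ae bb]
D1: mem[0x11..0x14] <- [93 ec 63 e0]
D2: mem[0x17..0x19] <- [c3 08 3c]
D3: mem[0x0d..0x0e] <- [5e eb]
D4: mem[0x0c..0x11] <- [08 3c 93 ec 63 e0]
query mem[0x09]=0x7c, mem[0x0b]=0xbb, mem[0x0c]=0x08, mem[0x1c]=0x63, mem[0x12]=0xec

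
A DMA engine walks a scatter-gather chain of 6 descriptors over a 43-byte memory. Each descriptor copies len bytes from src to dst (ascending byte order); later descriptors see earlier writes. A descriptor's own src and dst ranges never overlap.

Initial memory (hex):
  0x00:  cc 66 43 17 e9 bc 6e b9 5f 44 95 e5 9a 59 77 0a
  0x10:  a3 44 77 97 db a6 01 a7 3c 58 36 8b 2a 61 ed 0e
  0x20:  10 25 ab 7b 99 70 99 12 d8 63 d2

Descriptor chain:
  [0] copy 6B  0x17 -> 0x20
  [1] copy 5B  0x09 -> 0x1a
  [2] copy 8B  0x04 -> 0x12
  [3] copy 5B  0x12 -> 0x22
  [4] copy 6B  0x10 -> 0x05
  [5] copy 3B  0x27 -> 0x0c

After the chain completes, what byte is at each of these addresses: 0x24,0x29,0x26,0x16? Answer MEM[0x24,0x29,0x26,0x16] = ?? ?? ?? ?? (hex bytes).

MEM[0x24,0x29,0x26,0x16] = 6e 63 5f 5f

  after D0: wrote 6B at 0x20 = a73c58368b2a
  after D1: wrote 5B at 0x1a = 4495e59a59
  after D2: wrote 8B at 0x12 = e9bc6eb95f4495e5
  after D3: wrote 5B at 0x22 = e9bc6eb95f
  after D4: wrote 6B at 0x05 = a344e9bc6eb9
  after D5: wrote 3B at 0x0c = 12d863
query mem[0x24]=0x6e, mem[0x29]=0x63, mem[0x26]=0x5f, mem[0x16]=0x5f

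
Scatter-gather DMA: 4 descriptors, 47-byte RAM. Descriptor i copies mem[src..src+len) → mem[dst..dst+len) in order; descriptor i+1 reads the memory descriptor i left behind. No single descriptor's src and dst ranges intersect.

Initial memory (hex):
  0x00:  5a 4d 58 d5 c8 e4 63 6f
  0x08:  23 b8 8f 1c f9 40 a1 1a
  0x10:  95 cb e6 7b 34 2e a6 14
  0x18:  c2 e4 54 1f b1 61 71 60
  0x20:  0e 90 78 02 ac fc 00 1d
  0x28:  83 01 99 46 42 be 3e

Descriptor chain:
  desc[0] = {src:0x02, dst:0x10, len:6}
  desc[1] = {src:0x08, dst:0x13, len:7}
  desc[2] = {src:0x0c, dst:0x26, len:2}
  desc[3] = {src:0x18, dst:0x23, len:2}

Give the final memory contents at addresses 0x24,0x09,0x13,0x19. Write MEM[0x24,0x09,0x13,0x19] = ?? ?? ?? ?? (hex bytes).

MEM[0x24,0x09,0x13,0x19] = a1 b8 23 a1

D0: mem[0x10..0x15] <- [58 d5 c8 e4 63 6f]
D1: mem[0x13..0x19] <- [23 b8 8f 1c f9 40 a1]
D2: mem[0x26..0x27] <- [f9 40]
D3: mem[0x23..0x24] <- [40 a1]
query mem[0x24]=0xa1, mem[0x09]=0xb8, mem[0x13]=0x23, mem[0x19]=0xa1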